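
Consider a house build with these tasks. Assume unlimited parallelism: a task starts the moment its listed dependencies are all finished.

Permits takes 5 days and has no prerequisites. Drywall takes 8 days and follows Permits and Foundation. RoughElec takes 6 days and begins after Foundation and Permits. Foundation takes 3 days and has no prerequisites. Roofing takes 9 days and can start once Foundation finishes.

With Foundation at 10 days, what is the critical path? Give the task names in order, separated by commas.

Foundation, Roofing

Actual critical path: Permits→Drywall = 5+8 = 13 ⇒ 13 days.
Foundation has 1 day of float (longest path through it is 12).
The binding chain switches to Foundation→Roofing = 10+9 = 19; finish 19 days.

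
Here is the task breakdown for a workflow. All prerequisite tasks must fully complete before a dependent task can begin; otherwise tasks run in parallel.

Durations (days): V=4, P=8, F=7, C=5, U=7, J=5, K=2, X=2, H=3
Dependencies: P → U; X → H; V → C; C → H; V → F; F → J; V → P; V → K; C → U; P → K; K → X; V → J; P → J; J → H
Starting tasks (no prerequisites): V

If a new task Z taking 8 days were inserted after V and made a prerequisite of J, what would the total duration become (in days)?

20

Originally the workflow takes 20 days.
With Z inserted, J now waits for max(V, P, F, Z).
New critical path: V→Z→J→H = 4+8+5+3 = 20 ⇒ 20 days.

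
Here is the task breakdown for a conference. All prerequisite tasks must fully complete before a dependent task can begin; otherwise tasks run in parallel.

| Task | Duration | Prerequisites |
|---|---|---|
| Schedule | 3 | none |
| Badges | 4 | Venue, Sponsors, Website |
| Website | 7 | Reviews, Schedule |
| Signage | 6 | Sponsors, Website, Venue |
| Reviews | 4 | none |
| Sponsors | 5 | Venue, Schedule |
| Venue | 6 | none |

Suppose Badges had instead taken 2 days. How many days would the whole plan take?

17

Baseline: Venue→Sponsors→Signage = 6+5+6 = 17 → 17 days.
The longest path through Badges is only 15 days, so Badges has float 2.
That remains the longest chain; total 17 days.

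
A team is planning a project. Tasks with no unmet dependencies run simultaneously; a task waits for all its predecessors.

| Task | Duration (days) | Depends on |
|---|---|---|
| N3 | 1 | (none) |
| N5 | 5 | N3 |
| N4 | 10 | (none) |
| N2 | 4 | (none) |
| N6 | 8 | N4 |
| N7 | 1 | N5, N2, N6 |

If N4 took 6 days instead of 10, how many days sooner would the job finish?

4

The binding path is N4→N6→N7 = 10+8+1 = 19; finish at 19 days.
Since N4 is critical, the -4 change carries straight to that chain (now 15 days).
That remains the longest chain; total 15 days.
Change in finish: 15 − 19 = -4 days.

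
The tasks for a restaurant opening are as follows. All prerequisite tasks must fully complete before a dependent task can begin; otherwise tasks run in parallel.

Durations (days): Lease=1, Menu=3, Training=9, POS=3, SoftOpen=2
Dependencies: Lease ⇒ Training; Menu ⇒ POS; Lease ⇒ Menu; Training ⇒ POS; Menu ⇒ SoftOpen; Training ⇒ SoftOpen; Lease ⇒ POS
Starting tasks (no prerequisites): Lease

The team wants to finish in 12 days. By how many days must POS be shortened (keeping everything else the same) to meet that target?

1

Current finish: 13 days; target: 12.
POS is on every critical path, so each day cut from POS cuts the finish by one (this holds down to a finish of 12).
Need 13 − 12 = 1 day off POS → POS becomes 2 days, finish becomes 12.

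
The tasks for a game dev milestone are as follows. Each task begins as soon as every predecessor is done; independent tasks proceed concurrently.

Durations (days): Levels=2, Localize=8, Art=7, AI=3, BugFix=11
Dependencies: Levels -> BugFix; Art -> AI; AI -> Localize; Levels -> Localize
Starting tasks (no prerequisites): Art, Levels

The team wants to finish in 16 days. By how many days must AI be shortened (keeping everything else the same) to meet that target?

Current finish: 18 days; target: 16.
AI is on every critical path, so each day cut from AI cuts the finish by one (this holds down to a finish of 16).
Need 18 − 16 = 2 days off AI → AI becomes 1 day, finish becomes 16.

2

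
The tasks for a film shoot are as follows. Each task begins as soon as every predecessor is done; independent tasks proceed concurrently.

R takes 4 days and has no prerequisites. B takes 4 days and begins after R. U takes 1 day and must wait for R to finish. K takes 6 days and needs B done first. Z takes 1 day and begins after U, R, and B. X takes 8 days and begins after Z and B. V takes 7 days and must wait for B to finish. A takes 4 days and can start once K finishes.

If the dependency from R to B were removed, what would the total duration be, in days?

14

Before: longest chain R→B→K→A = 4+4+6+4 = 18, finish 18.
Without R→B, B's earliest start moves from 4 to 0.
After: R→U→Z→X = 4+1+1+8 = 14 → 14 days.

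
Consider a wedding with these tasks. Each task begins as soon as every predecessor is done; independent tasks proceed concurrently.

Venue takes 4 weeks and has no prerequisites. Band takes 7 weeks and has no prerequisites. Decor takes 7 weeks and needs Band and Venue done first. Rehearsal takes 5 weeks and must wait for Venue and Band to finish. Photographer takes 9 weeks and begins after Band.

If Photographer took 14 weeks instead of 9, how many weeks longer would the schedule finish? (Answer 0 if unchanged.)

5

As given, the longest chain is Band→Photographer = 7+9 = 16, so the finish is 16 weeks.
Photographer lies on that path, so at 14 weeks the path becomes 21 weeks.
The critical path is still Band→Photographer; finish is now 21 weeks.
Change in finish: 21 − 16 = +5 weeks.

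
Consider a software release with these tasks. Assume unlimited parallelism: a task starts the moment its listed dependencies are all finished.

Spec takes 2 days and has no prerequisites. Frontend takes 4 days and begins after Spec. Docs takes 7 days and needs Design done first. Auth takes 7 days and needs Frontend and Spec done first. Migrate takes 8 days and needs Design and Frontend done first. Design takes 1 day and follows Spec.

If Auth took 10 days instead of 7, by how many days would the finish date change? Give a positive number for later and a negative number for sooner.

The binding path is Spec→Frontend→Migrate = 2+4+8 = 14; finish at 14 days.
Auth has 1 day of float (longest path through it is 13).
Now Spec→Frontend→Auth = 2+4+10 = 16 is longest, so the finish becomes 16 days.
Change in finish: 16 − 14 = +2 days.

2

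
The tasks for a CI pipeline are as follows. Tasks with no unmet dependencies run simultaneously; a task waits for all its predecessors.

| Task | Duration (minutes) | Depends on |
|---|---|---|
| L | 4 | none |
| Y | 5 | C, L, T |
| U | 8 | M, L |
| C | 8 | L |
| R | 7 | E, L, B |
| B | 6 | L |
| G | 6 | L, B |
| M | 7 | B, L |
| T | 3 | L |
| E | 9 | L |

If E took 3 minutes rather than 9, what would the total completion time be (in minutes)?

25

As given, the longest chain is L→B→M→U = 4+6+7+8 = 25, so the finish is 25 minutes.
E has 5 minutes of float (longest path through it is 20).
No other chain overtakes it, so the finish is 25 minutes.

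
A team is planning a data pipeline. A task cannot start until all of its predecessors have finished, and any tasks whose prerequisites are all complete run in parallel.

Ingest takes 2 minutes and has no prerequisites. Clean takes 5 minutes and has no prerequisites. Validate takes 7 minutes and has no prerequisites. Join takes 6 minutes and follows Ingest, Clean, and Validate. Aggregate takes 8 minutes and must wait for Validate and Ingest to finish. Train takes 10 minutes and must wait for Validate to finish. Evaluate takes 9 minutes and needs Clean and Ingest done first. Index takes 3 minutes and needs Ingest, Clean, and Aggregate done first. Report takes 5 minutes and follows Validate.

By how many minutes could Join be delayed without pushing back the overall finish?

Validate→Aggregate→Index = 7+8+3 = 18 sets the makespan at 18 minutes.
Join finishes as early as 13 and must finish by 18.
Float = 18 − 13 = 5.

5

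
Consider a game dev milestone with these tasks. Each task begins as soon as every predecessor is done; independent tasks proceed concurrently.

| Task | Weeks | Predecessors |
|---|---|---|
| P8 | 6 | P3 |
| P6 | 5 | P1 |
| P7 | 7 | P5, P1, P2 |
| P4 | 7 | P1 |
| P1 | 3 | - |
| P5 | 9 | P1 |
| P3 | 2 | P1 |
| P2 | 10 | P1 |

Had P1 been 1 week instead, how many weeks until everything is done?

Critical path before the change: P1→P2→P7 = 3+10+7 = 20 giving 20 weeks.
Since P1 is critical, the -2 change carries straight to that chain (now 18 weeks).
The critical path is still P1→P2→P7; finish is now 18 weeks.

18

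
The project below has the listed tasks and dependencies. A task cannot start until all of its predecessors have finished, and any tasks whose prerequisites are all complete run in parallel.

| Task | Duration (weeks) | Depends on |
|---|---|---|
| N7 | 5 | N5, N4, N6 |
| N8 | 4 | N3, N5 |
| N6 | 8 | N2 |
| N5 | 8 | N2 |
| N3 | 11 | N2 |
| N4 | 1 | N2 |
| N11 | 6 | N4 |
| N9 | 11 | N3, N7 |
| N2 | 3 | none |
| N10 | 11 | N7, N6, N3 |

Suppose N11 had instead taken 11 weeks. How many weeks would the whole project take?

27

As given, the longest chain is N2→N5→N7→N9 = 3+8+5+11 = 27, so the finish is 27 weeks.
The longest path through N11 is only 10 weeks, so N11 has float 17.
No other chain overtakes it, so the finish is 27 weeks.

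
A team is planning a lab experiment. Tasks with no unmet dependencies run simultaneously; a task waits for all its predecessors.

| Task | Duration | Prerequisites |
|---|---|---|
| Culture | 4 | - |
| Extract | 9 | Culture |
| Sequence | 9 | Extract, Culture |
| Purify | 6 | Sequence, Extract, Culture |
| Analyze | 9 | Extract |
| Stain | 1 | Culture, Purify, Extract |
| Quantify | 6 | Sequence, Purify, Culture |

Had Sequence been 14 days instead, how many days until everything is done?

Actual critical path: Culture→Extract→Sequence→Purify→Quantify = 4+9+9+6+6 = 34 ⇒ 34 days.
Sequence is on the critical path; changing it to 14 makes that path 39 days.
The critical path is still Culture→Extract→Sequence→Purify→Quantify; finish is now 39 days.

39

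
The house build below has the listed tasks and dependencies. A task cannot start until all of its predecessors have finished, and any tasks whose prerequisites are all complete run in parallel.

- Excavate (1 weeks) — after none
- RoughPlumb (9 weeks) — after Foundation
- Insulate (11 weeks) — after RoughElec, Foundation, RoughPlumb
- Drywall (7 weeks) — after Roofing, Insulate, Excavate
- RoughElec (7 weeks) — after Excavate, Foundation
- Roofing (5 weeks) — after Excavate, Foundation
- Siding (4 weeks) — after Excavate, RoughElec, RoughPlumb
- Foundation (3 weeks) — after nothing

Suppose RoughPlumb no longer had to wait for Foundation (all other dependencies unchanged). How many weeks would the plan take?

28

Original critical path: Foundation→RoughPlumb→Insulate→Drywall = 3+9+11+7 = 30 ⇒ 30 weeks.
Without Foundation→RoughPlumb, RoughPlumb's earliest start moves from 3 to 0.
New critical path: Foundation→RoughElec→Insulate→Drywall = 3+7+11+7 = 28 ⇒ 28 weeks.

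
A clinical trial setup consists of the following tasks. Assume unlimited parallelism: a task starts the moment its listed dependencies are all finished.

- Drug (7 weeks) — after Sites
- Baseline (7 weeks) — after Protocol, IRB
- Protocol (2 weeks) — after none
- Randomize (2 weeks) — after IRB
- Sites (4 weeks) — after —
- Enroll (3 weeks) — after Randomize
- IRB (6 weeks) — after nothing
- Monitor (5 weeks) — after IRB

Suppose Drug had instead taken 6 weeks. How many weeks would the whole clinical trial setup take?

Critical path before the change: IRB→Baseline = 6+7 = 13 giving 13 weeks.
The longest path through Drug is only 11 weeks, so Drug has float 2.
That remains the longest chain; total 13 weeks.

13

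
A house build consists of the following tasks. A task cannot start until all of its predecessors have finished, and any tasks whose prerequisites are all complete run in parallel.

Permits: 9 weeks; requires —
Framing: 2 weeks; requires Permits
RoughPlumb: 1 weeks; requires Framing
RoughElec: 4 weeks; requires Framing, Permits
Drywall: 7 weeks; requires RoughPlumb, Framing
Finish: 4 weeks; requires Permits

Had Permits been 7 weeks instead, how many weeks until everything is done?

17

The binding path is Permits→Framing→RoughPlumb→Drywall = 9+2+1+7 = 19; finish at 19 weeks.
Since Permits is critical, the -2 change carries straight to that chain (now 17 weeks).
That remains the longest chain; total 17 weeks.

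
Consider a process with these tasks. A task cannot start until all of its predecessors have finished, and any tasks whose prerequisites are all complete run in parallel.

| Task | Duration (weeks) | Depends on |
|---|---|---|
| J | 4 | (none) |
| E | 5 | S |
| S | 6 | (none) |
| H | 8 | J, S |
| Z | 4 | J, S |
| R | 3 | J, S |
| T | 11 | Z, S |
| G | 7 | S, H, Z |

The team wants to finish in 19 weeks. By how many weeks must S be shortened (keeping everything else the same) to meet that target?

Current finish: 21 weeks; target: 19.
S is on every critical path, so each week cut from S cuts the finish by one (this holds down to a finish of 19).
Need 21 − 19 = 2 weeks off S → S becomes 4 weeks, finish becomes 19.

2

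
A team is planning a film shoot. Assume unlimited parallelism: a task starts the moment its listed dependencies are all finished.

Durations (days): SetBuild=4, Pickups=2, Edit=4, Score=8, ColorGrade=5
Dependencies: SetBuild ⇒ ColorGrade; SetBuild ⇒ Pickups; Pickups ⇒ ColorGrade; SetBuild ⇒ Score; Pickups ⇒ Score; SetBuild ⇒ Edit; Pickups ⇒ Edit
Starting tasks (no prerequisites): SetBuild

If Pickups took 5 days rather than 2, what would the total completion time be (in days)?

As given, the longest chain is SetBuild→Pickups→Score = 4+2+8 = 14, so the finish is 14 days.
Since Pickups is critical, the +3 change carries straight to that chain (now 17 days).
The critical path is still SetBuild→Pickups→Score; finish is now 17 days.

17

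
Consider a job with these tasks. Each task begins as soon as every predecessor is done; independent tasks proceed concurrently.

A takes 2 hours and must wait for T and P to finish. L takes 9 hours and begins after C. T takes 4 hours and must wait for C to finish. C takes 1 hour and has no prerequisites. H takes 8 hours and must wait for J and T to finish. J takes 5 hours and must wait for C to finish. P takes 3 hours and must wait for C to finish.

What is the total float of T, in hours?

1

C→J→H = 1+5+8 = 14 sets the makespan at 14 hours.
The longest chain containing T totals 13 hours.
Float = 14 − 13 = 1.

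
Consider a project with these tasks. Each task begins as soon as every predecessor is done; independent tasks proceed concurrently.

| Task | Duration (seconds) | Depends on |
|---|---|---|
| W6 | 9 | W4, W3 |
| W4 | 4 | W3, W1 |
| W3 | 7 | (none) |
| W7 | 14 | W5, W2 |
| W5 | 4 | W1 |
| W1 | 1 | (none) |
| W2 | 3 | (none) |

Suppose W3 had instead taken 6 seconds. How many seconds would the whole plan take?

19

As given, the longest chain is W3→W4→W6 = 7+4+9 = 20, so the finish is 20 seconds.
W3 lies on that path, so at 6 seconds the path becomes 19 seconds.
Now W1→W5→W7 = 1+4+14 = 19 is longest, so the finish becomes 19 seconds.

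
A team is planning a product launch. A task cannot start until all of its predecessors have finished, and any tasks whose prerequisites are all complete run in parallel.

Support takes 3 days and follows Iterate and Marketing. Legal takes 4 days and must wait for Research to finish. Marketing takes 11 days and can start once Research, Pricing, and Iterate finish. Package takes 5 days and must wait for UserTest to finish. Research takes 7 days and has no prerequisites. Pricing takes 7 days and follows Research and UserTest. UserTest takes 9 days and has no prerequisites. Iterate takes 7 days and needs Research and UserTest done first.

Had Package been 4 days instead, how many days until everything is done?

Actual critical path: UserTest→Iterate→Marketing→Support = 9+7+11+3 = 30 ⇒ 30 days.
The longest path through Package is only 14 days, so Package has float 16.
The critical path is still UserTest→Iterate→Marketing→Support; finish is now 30 days.

30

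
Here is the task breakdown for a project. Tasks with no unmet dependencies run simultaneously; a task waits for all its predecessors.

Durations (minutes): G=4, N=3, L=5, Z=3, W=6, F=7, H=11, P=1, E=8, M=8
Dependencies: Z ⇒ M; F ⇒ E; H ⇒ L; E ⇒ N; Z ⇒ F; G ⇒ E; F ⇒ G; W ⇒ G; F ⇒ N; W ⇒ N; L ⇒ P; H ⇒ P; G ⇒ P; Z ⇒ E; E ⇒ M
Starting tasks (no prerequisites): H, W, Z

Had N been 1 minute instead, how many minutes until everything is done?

As given, the longest chain is Z→F→G→E→M = 3+7+4+8+8 = 30, so the finish is 30 minutes.
N has 5 minutes of float (longest path through it is 25).
That remains the longest chain; total 30 minutes.

30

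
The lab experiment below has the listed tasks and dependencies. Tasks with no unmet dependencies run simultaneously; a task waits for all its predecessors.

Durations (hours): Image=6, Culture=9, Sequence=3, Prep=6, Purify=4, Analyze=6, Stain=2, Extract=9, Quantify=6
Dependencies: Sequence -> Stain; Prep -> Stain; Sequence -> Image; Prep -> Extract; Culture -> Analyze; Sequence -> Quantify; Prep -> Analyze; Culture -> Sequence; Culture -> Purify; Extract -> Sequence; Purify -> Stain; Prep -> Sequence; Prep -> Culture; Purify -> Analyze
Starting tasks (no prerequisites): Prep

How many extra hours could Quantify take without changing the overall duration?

1

Critical path: Prep→Culture→Purify→Analyze = 6+9+4+6 = 25, so the finish is 25 hours.
Quantify finishes as early as 24 and must finish by 25.
So Quantify can slip 25 − 24 = 1 hour.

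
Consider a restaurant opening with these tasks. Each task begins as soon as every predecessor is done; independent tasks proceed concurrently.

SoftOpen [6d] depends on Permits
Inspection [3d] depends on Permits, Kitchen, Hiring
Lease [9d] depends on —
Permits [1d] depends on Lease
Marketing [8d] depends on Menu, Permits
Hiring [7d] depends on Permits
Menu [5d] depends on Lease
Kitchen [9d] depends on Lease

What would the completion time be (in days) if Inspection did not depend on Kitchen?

Original critical path: Lease→Menu→Marketing = 9+5+8 = 22 ⇒ 22 days.
Without Kitchen→Inspection, Inspection's earliest start moves from 18 to 17.
New critical path: Lease→Menu→Marketing = 9+5+8 = 22 ⇒ 22 days.

22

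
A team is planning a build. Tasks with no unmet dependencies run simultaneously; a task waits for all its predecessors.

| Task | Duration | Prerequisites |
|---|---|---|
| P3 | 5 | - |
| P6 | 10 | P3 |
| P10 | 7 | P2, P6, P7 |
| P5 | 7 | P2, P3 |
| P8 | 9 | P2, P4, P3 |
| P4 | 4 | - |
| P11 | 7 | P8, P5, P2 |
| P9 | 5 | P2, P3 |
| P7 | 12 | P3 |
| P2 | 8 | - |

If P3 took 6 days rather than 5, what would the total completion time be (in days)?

25

Actual critical path: P3→P7→P10 = 5+12+7 = 24 ⇒ 24 days.
Since P3 is critical, the +1 change carries straight to that chain (now 25 days).
No other chain overtakes it, so the finish is 25 days.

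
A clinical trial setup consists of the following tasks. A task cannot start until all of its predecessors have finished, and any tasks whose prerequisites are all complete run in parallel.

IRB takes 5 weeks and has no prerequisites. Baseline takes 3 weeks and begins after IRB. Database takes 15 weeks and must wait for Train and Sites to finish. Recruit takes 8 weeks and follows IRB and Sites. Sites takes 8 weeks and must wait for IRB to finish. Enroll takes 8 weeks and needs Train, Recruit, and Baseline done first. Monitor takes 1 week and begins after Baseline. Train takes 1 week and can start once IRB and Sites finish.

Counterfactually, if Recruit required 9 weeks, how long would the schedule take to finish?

30

Actual critical path: IRB→Sites→Recruit→Enroll = 5+8+8+8 = 29 ⇒ 29 weeks.
Recruit lies on that path, so at 9 weeks the path becomes 30 weeks.
The critical path is still IRB→Sites→Recruit→Enroll; finish is now 30 weeks.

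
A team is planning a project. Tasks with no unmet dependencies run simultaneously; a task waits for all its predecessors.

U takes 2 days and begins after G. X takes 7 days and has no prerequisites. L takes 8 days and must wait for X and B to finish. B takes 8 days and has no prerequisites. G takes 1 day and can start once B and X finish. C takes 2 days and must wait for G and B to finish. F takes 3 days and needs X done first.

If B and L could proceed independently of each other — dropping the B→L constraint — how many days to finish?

15

Before: longest chain B→L = 8+8 = 16, finish 16.
Without B→L, L's earliest start moves from 8 to 7.
After: X→L = 7+8 = 15 → 15 days.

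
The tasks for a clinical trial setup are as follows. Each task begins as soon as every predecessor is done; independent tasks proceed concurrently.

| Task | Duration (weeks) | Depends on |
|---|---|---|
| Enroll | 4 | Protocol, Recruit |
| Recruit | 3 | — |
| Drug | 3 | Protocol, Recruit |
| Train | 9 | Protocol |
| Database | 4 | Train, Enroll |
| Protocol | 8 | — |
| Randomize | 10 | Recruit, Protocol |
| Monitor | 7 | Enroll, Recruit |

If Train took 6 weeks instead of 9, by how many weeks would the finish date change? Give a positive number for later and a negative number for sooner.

-2

The binding path is Protocol→Train→Database = 8+9+4 = 21; finish at 21 weeks.
Train lies on that path, so at 6 weeks the path becomes 18 weeks.
Now Protocol→Enroll→Monitor = 8+4+7 = 19 is longest, so the finish becomes 19 weeks.
Change in finish: 19 − 21 = -2 weeks.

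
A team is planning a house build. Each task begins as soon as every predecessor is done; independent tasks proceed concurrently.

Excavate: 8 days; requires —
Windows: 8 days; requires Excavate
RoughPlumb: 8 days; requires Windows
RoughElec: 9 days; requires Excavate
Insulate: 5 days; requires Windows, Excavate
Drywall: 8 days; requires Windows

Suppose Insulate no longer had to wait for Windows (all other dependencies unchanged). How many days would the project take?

24

With the dependency in place, Excavate→Windows→RoughPlumb = 8+8+8 = 24 sets the finish at 24 days.
Without Windows→Insulate, Insulate's earliest start moves from 16 to 8.
New critical path: Excavate→Windows→RoughPlumb = 8+8+8 = 24 ⇒ 24 days.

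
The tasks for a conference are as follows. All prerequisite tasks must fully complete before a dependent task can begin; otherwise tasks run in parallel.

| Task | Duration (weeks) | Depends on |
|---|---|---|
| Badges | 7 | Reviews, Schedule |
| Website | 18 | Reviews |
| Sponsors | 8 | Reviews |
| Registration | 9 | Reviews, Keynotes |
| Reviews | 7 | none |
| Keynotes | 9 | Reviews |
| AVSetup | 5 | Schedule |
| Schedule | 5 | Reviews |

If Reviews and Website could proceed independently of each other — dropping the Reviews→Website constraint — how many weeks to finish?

25

Before: longest chain Reviews→Keynotes→Registration = 7+9+9 = 25, finish 25.
Without Reviews→Website, Website's earliest start moves from 7 to 0.
New critical path: Reviews→Keynotes→Registration = 7+9+9 = 25 ⇒ 25 weeks.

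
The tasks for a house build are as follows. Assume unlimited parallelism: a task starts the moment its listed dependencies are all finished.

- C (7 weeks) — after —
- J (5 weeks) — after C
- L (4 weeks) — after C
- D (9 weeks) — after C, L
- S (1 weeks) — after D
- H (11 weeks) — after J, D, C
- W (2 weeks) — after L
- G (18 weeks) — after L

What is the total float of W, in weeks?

The longest chain is C→L→D→H = 7+4+9+11 = 31; overall finish 31 weeks.
W finishes as early as 13 and must finish by 31.
Float = 31 − 13 = 18.

18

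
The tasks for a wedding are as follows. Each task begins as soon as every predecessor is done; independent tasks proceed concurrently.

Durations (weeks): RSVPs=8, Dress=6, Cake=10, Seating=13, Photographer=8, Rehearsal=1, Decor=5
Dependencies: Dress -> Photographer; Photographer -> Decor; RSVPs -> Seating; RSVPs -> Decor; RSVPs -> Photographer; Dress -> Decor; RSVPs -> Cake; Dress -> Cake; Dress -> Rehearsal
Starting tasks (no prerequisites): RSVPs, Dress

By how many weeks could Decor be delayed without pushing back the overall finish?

The longest chain is RSVPs→Seating = 8+13 = 21; overall finish 21 weeks.
The longest chain containing Decor totals 21 weeks.
Slack of Decor = 16 − 16 = 0 weeks.

0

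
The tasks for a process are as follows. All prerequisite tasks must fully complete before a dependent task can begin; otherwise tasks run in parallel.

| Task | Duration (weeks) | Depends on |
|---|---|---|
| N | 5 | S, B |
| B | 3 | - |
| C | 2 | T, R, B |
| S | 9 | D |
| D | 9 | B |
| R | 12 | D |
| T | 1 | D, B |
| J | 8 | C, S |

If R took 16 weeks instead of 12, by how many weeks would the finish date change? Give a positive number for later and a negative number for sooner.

4

Actual critical path: B→D→R→C→J = 3+9+12+2+8 = 34 ⇒ 34 weeks.
R is on the critical path; changing it to 16 makes that path 38 weeks.
The critical path is still B→D→R→C→J; finish is now 38 weeks.
Change in finish: 38 − 34 = +4 weeks.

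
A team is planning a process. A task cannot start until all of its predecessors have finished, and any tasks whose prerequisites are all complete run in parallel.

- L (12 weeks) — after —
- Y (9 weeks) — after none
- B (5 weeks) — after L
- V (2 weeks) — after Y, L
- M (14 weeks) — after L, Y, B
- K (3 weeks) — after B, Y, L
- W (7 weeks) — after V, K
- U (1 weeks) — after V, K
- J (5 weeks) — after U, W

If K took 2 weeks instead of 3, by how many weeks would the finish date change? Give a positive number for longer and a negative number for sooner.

Baseline: L→B→K→W→J = 12+5+3+7+5 = 32 → 32 weeks.
K is on the critical path; changing it to 2 makes that path 31 weeks.
Now L→B→M = 12+5+14 = 31 is longest, so the finish becomes 31 weeks.
Change in finish: 31 − 32 = -1 weeks.

-1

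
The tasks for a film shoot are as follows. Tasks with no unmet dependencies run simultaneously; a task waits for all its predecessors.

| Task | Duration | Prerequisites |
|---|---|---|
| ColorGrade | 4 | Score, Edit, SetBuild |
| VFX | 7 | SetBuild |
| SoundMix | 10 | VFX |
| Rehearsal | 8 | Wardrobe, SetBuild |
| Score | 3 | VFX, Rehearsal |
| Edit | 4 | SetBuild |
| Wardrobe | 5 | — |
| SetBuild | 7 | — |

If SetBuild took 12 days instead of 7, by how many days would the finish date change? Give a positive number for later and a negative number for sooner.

5

Baseline: SetBuild→VFX→SoundMix = 7+7+10 = 24 → 24 days.
SetBuild lies on that path, so at 12 days the path becomes 29 days.
The critical path is still SetBuild→VFX→SoundMix; finish is now 29 days.
Change in finish: 29 − 24 = +5 days.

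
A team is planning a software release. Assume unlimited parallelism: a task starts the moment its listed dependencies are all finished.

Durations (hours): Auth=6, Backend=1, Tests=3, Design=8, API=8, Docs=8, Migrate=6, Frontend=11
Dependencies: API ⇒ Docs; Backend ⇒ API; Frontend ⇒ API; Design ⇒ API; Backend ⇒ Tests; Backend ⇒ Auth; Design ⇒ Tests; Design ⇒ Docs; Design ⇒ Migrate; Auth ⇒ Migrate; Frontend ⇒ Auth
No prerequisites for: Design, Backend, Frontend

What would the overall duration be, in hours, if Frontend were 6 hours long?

24

Actual critical path: Frontend→API→Docs = 11+8+8 = 27 ⇒ 27 hours.
Frontend is on the critical path; changing it to 6 makes that path 22 hours.
New critical path: Design→API→Docs = 8+8+8 = 24 ⇒ 24 hours.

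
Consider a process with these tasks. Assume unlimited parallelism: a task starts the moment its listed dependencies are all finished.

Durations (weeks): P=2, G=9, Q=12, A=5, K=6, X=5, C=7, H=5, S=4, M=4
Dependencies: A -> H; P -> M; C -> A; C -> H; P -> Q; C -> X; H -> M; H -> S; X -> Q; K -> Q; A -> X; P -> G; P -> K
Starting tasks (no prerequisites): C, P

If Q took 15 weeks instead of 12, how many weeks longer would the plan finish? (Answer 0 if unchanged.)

3

Critical path before the change: C→A→X→Q = 7+5+5+12 = 29 giving 29 weeks.
Since Q is critical, the +3 change carries straight to that chain (now 32 weeks).
The critical path is still C→A→X→Q; finish is now 32 weeks.
Change in finish: 32 − 29 = +3 weeks.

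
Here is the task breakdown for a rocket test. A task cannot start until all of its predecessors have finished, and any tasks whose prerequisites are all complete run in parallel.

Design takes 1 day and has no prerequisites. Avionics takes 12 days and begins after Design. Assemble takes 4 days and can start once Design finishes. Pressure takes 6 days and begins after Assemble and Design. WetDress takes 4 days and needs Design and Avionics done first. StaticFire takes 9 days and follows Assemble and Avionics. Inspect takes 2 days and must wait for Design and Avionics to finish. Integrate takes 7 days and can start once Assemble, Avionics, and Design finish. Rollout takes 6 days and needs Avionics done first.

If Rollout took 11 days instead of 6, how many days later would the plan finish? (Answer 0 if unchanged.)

2

Actual critical path: Design→Avionics→StaticFire = 1+12+9 = 22 ⇒ 22 days.
Rollout has 3 days of float (longest path through it is 19).
The binding chain switches to Design→Avionics→Rollout = 1+12+11 = 24; finish 24 days.
Change in finish: 24 − 22 = +2 days.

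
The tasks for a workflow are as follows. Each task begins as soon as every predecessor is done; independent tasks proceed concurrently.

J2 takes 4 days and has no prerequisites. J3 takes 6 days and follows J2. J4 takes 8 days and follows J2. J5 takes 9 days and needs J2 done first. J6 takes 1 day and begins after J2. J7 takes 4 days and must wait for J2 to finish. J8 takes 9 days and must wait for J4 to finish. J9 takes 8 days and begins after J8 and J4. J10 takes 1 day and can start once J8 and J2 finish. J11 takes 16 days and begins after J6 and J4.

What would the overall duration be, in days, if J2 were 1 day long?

Baseline: J2→J4→J8→J9 = 4+8+9+8 = 29 → 29 days.
J2 is on the critical path; changing it to 1 makes that path 26 days.
No other chain overtakes it, so the finish is 26 days.

26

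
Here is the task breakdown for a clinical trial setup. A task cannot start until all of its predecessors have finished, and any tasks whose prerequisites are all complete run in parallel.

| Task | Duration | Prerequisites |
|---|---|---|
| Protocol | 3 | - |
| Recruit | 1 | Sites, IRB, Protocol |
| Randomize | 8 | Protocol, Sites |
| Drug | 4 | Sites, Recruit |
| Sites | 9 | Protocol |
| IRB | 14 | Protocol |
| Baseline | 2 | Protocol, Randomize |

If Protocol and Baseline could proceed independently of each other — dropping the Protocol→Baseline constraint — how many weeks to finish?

22

Before: longest chain Protocol→IRB→Recruit→Drug = 3+14+1+4 = 22, finish 22.
Dropping Protocol→Baseline doesn't change Baseline's earliest start (20); another predecessor still binds.
New critical path: Protocol→IRB→Recruit→Drug = 3+14+1+4 = 22 ⇒ 22 weeks.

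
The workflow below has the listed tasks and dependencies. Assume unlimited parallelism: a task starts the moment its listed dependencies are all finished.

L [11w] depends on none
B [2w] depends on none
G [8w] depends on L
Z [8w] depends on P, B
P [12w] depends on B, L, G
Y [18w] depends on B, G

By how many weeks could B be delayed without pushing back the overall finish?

L→G→P→Z = 11+8+12+8 = 39 sets the makespan at 39 weeks.
Longest path through B: 22 weeks (earliest finish 2, latest finish 19).
Float = 39 − 22 = 17.

17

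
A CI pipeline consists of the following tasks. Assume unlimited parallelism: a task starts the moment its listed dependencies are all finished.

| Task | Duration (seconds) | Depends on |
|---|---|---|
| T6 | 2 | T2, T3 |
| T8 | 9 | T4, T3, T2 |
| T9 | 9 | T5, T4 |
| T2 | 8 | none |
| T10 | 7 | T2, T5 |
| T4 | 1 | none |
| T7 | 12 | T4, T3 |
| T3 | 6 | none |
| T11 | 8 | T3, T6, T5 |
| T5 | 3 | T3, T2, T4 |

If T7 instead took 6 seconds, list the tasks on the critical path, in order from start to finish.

The binding path is T2→T5→T9 = 8+3+9 = 20; finish at 20 seconds.
The longest path through T7 is only 18 seconds, so T7 has float 2.
That remains the longest chain; total 20 seconds.

T2, T5, T9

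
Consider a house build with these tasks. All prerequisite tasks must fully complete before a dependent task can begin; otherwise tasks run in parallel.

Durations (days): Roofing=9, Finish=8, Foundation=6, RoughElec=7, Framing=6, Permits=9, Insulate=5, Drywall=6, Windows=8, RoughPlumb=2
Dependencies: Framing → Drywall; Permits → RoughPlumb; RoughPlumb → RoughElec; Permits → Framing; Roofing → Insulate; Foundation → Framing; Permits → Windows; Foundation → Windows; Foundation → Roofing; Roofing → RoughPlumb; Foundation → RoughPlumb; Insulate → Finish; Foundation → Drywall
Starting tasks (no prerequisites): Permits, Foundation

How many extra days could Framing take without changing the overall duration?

Critical path: Foundation→Roofing→Insulate→Finish = 6+9+5+8 = 28, so the finish is 28 days.
The longest chain containing Framing totals 21 days.
Slack of Framing = 16 − 9 = 7 days.

7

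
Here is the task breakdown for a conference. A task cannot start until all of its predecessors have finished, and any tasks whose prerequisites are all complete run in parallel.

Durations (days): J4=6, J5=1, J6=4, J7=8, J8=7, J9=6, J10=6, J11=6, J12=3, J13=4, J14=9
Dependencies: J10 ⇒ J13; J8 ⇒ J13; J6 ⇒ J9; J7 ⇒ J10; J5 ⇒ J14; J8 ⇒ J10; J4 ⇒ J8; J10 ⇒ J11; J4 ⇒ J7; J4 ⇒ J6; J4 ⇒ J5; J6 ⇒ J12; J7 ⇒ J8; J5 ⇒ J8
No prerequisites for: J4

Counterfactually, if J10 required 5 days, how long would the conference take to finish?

Baseline: J4→J7→J8→J10→J11 = 6+8+7+6+6 = 33 → 33 days.
J10 is on the critical path; changing it to 5 makes that path 32 days.
The critical path is still J4→J7→J8→J10→J11; finish is now 32 days.

32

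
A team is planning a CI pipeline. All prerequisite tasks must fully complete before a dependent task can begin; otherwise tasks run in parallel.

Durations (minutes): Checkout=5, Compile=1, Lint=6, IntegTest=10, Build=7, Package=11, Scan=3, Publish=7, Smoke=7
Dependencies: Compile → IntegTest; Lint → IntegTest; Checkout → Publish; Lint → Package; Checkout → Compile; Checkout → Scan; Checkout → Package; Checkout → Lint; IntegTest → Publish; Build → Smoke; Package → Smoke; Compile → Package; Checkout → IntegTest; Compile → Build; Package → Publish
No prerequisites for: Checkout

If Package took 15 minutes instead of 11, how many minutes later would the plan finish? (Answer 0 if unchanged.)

Critical path before the change: Checkout→Lint→Package→Publish = 5+6+11+7 = 29 giving 29 minutes.
Package lies on that path, so at 15 minutes the path becomes 33 minutes.
No other chain overtakes it, so the finish is 33 minutes.
Change in finish: 33 − 29 = +4 minutes.

4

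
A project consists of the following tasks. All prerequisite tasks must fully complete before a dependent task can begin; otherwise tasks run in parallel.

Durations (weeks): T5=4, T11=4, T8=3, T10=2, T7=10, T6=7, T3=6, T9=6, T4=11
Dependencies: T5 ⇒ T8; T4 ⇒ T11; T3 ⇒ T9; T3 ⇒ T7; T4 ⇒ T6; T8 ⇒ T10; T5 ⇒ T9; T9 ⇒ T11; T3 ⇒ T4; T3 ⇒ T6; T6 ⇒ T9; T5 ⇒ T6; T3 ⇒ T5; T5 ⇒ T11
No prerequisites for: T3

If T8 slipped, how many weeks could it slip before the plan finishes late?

The longest chain is T3→T4→T6→T9→T11 = 6+11+7+6+4 = 34; overall finish 34 weeks.
T8 finishes as early as 13 and must finish by 32.
Slack of T8 = 29 − 10 = 19 weeks.

19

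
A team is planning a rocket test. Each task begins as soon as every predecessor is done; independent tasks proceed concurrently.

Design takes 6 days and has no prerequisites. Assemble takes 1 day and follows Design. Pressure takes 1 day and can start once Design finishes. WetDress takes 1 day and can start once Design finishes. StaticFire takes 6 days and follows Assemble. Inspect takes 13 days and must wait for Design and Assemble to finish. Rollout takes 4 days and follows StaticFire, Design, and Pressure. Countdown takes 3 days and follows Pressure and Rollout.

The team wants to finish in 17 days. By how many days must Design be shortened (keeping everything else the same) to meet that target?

3

Current finish: 20 days; target: 17.
Design is on every critical path, so each day cut from Design cuts the finish by one (this holds down to a finish of 15).
Need 20 − 17 = 3 days off Design → Design becomes 3 days, finish becomes 17.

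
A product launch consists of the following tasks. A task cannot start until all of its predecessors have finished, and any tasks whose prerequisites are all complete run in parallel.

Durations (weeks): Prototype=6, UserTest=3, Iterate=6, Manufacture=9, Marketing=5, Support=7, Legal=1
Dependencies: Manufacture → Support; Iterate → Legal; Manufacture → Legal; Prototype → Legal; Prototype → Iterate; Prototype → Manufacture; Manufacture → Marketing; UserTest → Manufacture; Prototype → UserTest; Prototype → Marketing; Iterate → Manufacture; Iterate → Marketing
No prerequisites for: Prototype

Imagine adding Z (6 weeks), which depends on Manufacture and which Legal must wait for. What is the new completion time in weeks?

28

Originally the job takes 28 weeks.
With Z inserted, Legal now waits for max(Manufacture, Iterate, Prototype, Z).
New critical path: Prototype→Iterate→Manufacture→Z→Legal = 6+6+9+6+1 = 28 ⇒ 28 weeks.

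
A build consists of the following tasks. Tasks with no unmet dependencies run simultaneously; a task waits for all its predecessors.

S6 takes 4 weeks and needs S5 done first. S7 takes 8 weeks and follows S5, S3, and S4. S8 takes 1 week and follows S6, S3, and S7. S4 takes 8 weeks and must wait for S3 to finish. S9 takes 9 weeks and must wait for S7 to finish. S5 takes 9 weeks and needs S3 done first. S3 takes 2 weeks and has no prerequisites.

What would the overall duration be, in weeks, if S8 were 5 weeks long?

The binding path is S3→S5→S7→S9 = 2+9+8+9 = 28; finish at 28 weeks.
The longest path through S8 is only 20 weeks, so S8 has float 8.
The critical path is still S3→S5→S7→S9; finish is now 28 weeks.

28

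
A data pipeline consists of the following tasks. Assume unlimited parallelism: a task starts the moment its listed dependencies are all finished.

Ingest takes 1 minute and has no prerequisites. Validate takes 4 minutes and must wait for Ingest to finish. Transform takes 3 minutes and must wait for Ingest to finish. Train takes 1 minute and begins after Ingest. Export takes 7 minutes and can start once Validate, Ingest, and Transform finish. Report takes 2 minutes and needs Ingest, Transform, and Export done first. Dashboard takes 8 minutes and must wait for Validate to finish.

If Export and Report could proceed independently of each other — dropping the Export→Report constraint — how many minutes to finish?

13

Before: longest chain Ingest→Validate→Export→Report = 1+4+7+2 = 14, finish 14.
Without Export→Report, Report's earliest start moves from 12 to 4.
After: Ingest→Validate→Dashboard = 1+4+8 = 13 → 13 minutes.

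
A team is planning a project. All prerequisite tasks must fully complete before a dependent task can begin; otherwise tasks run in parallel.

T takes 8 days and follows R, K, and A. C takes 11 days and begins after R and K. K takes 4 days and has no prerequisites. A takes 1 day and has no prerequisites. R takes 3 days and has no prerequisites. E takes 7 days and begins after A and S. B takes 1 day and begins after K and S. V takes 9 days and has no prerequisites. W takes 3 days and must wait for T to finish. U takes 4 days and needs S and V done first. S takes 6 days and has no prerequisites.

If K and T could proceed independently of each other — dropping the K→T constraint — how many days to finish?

Original critical path: K→T→W = 4+8+3 = 15 ⇒ 15 days.
Without K→T, T's earliest start moves from 4 to 3.
The longest chain is now K→C = 4+11 = 15, so the project takes 15 days.

15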